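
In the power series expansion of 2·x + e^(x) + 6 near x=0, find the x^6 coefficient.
Expand to order 6: 2·x + e^(x) + 6 = x^6/720 + x^5/120 + x^4/24 + x^3/6 + x^2/2 + 3·x + 7 + O(x^7).
The coefficient of x^6 is 1/720.

Final answer: 1/720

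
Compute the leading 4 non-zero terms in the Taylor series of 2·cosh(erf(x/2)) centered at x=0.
x^6·(-1/(36·π^2) + 1/(360·π^3) + 7/(360·π)) + x^4·(-1/(6·π) + 1/(12·π^2)) + x^2/π + 2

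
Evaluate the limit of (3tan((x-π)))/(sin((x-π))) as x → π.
Both numerator and denominator → 0 as x → π; this is a 0/0 indeterminate form.
Expand each to leading order near x = π: numerator ~ 3·(x - π), denominator ~ (x - π).
The limit of the ratio is 3.

Final answer: 3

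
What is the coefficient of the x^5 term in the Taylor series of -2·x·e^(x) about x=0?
Expand to order 5: -2·x·e^(x) = -x^5/12 - x^4/3 - x^3 - 2·x^2 - 2·x + O(x^6).
The coefficient of x^5 is -1/12.

Final answer: -1/12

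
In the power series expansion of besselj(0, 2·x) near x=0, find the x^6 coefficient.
Expand to order 6: besselj(0, 2·x) = -x^6/36 + x^4/4 - x^2 + 1 + O(x^7).
The coefficient of x^6 is -1/36.

Final answer: -1/36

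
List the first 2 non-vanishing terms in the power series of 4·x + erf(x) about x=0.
-2·x^3/(3·√(π)) + x·(2/√(π) + 4)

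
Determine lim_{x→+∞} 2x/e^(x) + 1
The quotient is an ∞/∞ indeterminate form as x → +∞.
The exponential denominator e^(x) dominates the polynomial numerator (e^x ≫ x as x → ∞), so the quotient → 0.
Adding the constant: 0 + 1 = 1. Limit = 1.

Final answer: 1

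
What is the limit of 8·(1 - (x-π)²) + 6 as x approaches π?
Direct substitution at x = π gives 14.

Final answer: 14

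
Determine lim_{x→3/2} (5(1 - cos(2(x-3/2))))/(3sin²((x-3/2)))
Both numerator and denominator → 0 as x → 3/2; this is a 0/0 indeterminate form.
Expand each to leading order near x = 3/2: numerator ~ 10·(x - 3/2)^2, denominator ~ 3·(x - 3/2)^2.
The limit of the ratio is 10/3.

Final answer: 10/3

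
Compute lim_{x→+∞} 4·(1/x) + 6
Evaluate the dominant behaviour as x → +∞; each term tends to a finite value or vanishes.
Limit = 6.

Final answer: 6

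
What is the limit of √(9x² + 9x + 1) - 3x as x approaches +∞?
As x → +∞: multiply by the conjugate to get (9x+1)/(√(9x²+9x+1)+3x); the denominator ~ 6x, so the limit is 9/6 = 3/2.
Limit = 3/2.

Final answer: 3/2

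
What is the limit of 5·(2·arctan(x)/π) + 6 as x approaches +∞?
Evaluate the dominant behaviour as x → +∞; each term tends to a finite value or vanishes.
Limit = 11.

Final answer: 11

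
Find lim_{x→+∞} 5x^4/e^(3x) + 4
The quotient is an ∞/∞ indeterminate form as x → +∞.
The exponential denominator e^(3x) dominates the polynomial numerator (e^x ≫ x^4 as x → ∞), so the quotient → 0.
Adding the constant: 0 + 4 = 4. Limit = 4.

Final answer: 4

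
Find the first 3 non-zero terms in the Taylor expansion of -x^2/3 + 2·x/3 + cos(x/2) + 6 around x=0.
-11·x^2/24 + 2·x/3 + 7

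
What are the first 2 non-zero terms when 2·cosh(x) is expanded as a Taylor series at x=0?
x^2 + 2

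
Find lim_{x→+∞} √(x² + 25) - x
This is an ∞ − ∞ indeterminate form.
Multiply and divide by the conjugate √(x²+25) + x; the x² terms cancel, leaving 25/(√(x²+25)+x) → 0.
Limit = 0.

Final answer: 0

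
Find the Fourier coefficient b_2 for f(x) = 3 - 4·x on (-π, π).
b_2 = (1/π) ∫_{-π}^{π} f(x)·sin(2x) dx.
Evaluate the integral (use parity and integration by parts as needed): b_2 = 4.

Final answer: 4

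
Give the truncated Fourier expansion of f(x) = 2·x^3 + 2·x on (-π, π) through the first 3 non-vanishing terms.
(-20 + 4·π^2)·sin(x) + (1 - 2·π^2)·sin(2·x) + (4/9 + 4·π^2/3)·sin(3·x)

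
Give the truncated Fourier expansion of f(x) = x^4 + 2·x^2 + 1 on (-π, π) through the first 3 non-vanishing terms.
(40 - 8·π^2)·cos(x) + (-1 + 2·π^2)·cos(2·x) + 1 + 2·π^2/3 + π^4/5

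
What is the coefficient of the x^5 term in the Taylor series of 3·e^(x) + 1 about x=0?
Expand to order 5: 3·e^(x) + 1 = x^5/40 + x^4/8 + x^3/2 + 3·x^2/2 + 3·x + 4 + O(x^6).
The coefficient of x^5 is 1/40.

Final answer: 1/40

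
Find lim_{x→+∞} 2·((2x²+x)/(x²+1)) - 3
Evaluate the dominant behaviour as x → +∞; each term tends to a finite value or vanishes.
Limit = 1.

Final answer: 1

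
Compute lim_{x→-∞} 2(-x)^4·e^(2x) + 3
The product is a 0·∞ indeterminate form at x → -∞.
Rewrite the product as 2(-x)^4 / e^(-2x) (an ∞/∞ form) and apply L'Hôpital, or use the standard hierarchy e^(2|x|) ≫ |(-x)^4| as x → -∞.
The indeterminate product → 0, so the limit = 3.

Final answer: 3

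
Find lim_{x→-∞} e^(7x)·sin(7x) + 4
Evaluate the dominant behaviour as x → -∞; each term tends to a finite value or vanishes.
Limit = 4.

Final answer: 4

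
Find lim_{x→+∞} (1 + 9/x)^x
As x → +∞: this is the defining limit (1 + 9/x)^x → e^9.
Limit = e^(9).

Final answer: e^(9)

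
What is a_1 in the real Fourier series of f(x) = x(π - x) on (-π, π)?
a_1 = (1/π) ∫_{-π}^{π} f(x)·cos(1x) dx.
Evaluate the integral (use parity and integration by parts as needed): a_1 = 4.

Final answer: 4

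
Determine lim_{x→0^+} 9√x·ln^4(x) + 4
The product is a 0·∞ indeterminate form at x → 0⁺.
Rewrite the product as 9·ln^4(x) / x^(-1/2) and apply L'Hôpital, or use the standard hierarchy x^(-1/2) ≫ |ln x|^4 as x → 0⁺.
The indeterminate product → 0, so the limit = 4.

Final answer: 4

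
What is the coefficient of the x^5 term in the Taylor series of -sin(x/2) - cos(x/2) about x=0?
Expand to order 5: -sin(x/2) - cos(x/2) = -x^5/3840 - x^4/384 + x^3/48 + x^2/8 - x/2 - 1 + O(x^6).
The coefficient of x^5 is -1/3840.

Final answer: -1/3840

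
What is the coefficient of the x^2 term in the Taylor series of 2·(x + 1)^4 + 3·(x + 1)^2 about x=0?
Expand to order 2: 2·(x + 1)^4 + 3·(x + 1)^2 = 15·x^2 + 14·x + 5 + O(x^3).
The coefficient of x^2 is 15.

Final answer: 15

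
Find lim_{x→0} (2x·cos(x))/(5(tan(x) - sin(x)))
Both numerator and denominator → 0 as x → 0; this is a 0/0 indeterminate form.
Expand each to leading order near x = 0: numerator ~ 2·x, denominator ~ 5·x^3/2.
The limit of the ratio is ∞.

Final answer: ∞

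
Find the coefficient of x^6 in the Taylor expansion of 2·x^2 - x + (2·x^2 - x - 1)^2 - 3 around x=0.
Expand to order 6: 2·x^2 - x + (2·x^2 - x - 1)^2 - 3 = 4·x^4 - 4·x^3 - x^2 + x - 2 + O(x^7).
The coefficient of x^6 is 0.

Final answer: 0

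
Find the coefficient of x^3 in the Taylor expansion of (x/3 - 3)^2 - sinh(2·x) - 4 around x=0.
Expand to order 3: (x/3 - 3)^2 - sinh(2·x) - 4 = -4·x^3/3 + x^2/9 - 4·x + 5 + O(x^4).
The coefficient of x^3 is -4/3.

Final answer: -4/3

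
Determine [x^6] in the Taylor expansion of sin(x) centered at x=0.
Expand to order 6: sin(x) = x^5/120 - x^3/6 + x + O(x^7).
The coefficient of x^6 is 0.

Final answer: 0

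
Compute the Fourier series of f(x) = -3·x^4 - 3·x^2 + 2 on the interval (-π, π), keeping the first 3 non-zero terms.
(-132 + 24·π^2)·cos(x) + (6 - 6·π^2)·cos(2·x) - 3·π^4/5 - π^2 + 2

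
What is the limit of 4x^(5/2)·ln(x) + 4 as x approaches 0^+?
The product is a 0·∞ indeterminate form at x → 0⁺.
Rewrite the product as 4·ln(x) / x^(-5/2) and apply L'Hôpital, or use the standard hierarchy x^(-5/2) ≫ |ln x| as x → 0⁺.
The indeterminate product → 0, so the limit = 4.

Final answer: 4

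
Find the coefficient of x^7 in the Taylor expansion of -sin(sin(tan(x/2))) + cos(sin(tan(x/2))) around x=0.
Expand to order 7: -sin(sin(tan(x/2))) + cos(sin(tan(x/2))) = 31·x^7/80640 + 3·x^6/5120 + x^5/320 - x^4/128 - x^2/8 - x/2 + 1 + O(x^8).
The coefficient of x^7 is 31/80640.

Final answer: 31/80640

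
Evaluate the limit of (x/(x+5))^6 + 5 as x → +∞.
As x → +∞: x/(x+5) = 1/(1 + 5/x) → 1, and the 6th power of a limit-1 base also → 1; with the additive constant, 1 + 5 = 6.
Limit = 6.

Final answer: 6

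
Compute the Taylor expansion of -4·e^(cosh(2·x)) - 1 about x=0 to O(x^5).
-32·e·x^4/3 - 8·e·x^2 - 4·e - 1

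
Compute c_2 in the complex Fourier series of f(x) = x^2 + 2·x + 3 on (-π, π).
Compute the real Fourier coefficients first: a_2 = 1, b_2 = -2.
Then c_2 = (a_2 − i·b_2)/2 = 1/2 + i.

Final answer: 1/2 + i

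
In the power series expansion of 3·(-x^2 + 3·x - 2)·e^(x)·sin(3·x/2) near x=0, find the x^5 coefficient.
Expand to order 5: 3·(-x^2 + 3·x - 2)·e^(x)·sin(3·x/2) = -1563·x^5/640 - 15·x^4/16 + 63·x^3/8 + 9·x^2/2 - 9·x + O(x^6).
The coefficient of x^5 is -1563/640.

Final answer: -1563/640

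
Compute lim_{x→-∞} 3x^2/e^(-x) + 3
The quotient is an ∞/∞ indeterminate form as x → -∞.
Compare growth rates of the dominant terms (exponentials ≫ polynomials ≫ logarithms), or apply L'Hôpital's rule; the quotient → 0.
Adding the constant: 0 + 3 = 3. Limit = 3.

Final answer: 3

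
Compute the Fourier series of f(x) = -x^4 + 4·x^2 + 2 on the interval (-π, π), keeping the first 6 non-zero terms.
(-64 + 8·π^2)·cos(x) + (7 - 2·π^2)·cos(2·x) + (-64/27 + 8·π^2/9)·cos(3·x) + (19/16 - π^2/2)·cos(4·x) + (-448/625 + 8·π^2/25)·cos(5·x) - π^4/5 + 2 + 4·π^2/3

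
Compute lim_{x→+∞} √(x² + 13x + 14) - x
This is an ∞ − ∞ indeterminate form.
Multiply and divide by the conjugate √(x²+13x + 14) + x; the x² terms cancel, leaving (13x + 14)/(√(x²+13x + 14)+x) → 13/2.
Limit = 13/2.

Final answer: 13/2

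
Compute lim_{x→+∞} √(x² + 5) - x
This is an ∞ − ∞ indeterminate form.
Multiply and divide by the conjugate √(x²+5) + x; the x² terms cancel, leaving 5/(√(x²+5)+x) → 0.
Limit = 0.

Final answer: 0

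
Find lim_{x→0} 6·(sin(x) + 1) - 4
Direct substitution at x = 0 gives 2.

Final answer: 2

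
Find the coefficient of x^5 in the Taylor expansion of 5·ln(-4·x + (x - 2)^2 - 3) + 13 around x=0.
Expand to order 5: 5·ln(-4·x + (x - 2)^2 - 3) + 13 = -30248·x^5 - 9605·x^4/2 - 2440·x^3/3 - 155·x^2 - 40·x + 13 + O(x^6).
The coefficient of x^5 is -30248.

Final answer: -30248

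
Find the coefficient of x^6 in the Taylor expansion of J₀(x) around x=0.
Expand to order 6: J₀(x) = -x^6/2304 + x^4/64 - x^2/4 + 1 + O(x^7).
The coefficient of x^6 is -1/2304.

Final answer: -1/2304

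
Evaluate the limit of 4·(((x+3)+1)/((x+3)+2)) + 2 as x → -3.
Direct substitution at x = -3 gives 4.

Final answer: 4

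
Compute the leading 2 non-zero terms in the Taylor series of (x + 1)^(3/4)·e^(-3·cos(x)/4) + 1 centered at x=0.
3·x·e^(-3/4)/4 + e^(-3/4) + 1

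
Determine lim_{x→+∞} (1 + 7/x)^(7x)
As x → +∞: write (1 + 7/x)^(7x) = ((1 + 7/x)^x)^7 → (e^7)^7 = e^49.
Limit = e^(49).

Final answer: e^(49)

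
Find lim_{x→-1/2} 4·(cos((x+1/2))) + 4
Direct substitution at x = -1/2 gives 8.

Final answer: 8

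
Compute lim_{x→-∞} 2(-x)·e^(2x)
This is a 0·∞ indeterminate form at x → -∞.
Rewrite the product as 2(-x) / e^(-2x) (an ∞/∞ form) and apply L'Hôpital, or use the standard hierarchy e^(2|x|) ≫ |(-x)| as x → -∞.
The indeterminate product → 0, so the limit = 0.

Final answer: 0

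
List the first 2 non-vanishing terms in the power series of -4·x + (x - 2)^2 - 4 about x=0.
x^2 - 8·x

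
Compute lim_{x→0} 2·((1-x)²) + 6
Direct substitution at x = 0 gives 8.

Final answer: 8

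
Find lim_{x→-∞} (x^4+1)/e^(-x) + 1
The quotient is an ∞/∞ indeterminate form as x → -∞.
Compare growth rates of the dominant terms (exponentials ≫ polynomials ≫ logarithms), or apply L'Hôpital's rule; the quotient → 0.
Adding the constant: 0 + 1 = 1. Limit = 1.

Final answer: 1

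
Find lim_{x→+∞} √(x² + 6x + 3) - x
This is an ∞ − ∞ indeterminate form.
Multiply and divide by the conjugate √(x²+6x + 3) + x; the x² terms cancel, leaving (6x + 3)/(√(x²+6x + 3)+x) → 6/2 = 3.
Limit = 3.

Final answer: 3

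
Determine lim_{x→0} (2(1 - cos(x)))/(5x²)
Both numerator and denominator → 0 as x → 0; this is a 0/0 indeterminate form.
Expand each to leading order near x = 0: numerator ~ x^2, denominator ~ 5·x^2.
The limit of the ratio is 1/5.

Final answer: 1/5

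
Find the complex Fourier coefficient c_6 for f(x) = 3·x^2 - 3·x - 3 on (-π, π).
Compute the real Fourier coefficients first: a_6 = 1/3, b_6 = 1.
Then c_6 = (a_6 − i·b_6)/2 = 1/6 - i/2.

Final answer: 1/6 - i/2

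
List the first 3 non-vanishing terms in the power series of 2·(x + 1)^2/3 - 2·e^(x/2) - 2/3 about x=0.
5·x^2/12 + x/3 - 2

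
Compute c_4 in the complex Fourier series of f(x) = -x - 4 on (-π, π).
Compute the real Fourier coefficients first: a_4 = 0, b_4 = 1/2.
Then c_4 = (a_4 − i·b_4)/2 = -i/4.

Final answer: -i/4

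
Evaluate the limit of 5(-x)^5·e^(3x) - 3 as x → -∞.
The product is a 0·∞ indeterminate form at x → -∞.
Rewrite the product as 5(-x)^5 / e^(-3x) (an ∞/∞ form) and apply L'Hôpital, or use the standard hierarchy e^(3|x|) ≫ |(-x)^5| as x → -∞.
The indeterminate product → 0, so the limit = -3.

Final answer: -3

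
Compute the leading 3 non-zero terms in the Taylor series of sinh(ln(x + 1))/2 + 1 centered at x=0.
-x^2/4 + x/2 + 1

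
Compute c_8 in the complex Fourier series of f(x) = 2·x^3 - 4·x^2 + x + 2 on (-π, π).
Compute the real Fourier coefficients first: a_8 = -1/4, b_8 = -π^2/2 - 13/64.
Then c_8 = (a_8 − i·b_8)/2 = -1/8 + 13·i/128 + i·π^2/4.

Final answer: -1/8 + 13·i/128 + i·π^2/4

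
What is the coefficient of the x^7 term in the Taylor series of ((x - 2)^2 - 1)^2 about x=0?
Expand to order 7: ((x - 2)^2 - 1)^2 = x^4 - 8·x^3 + 22·x^2 - 24·x + 9 + O(x^8).
The coefficient of x^7 is 0.

Final answer: 0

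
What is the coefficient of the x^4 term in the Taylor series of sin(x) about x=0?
Expand to order 4: sin(x) = -x^3/6 + x + O(x^5).
The coefficient of x^4 is 0.

Final answer: 0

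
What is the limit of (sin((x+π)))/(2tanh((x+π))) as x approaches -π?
Both numerator and denominator → 0 as x → -π; this is a 0/0 indeterminate form.
Expand each to leading order near x = -π: numerator ~ (x + π), denominator ~ 2·(x + π).
The limit of the ratio is 1/2.

Final answer: 1/2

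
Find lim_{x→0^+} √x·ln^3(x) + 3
The product is a 0·∞ indeterminate form at x → 0⁺.
Rewrite the product as ln^3(x) / x^(-1/2) and apply L'Hôpital, or use the standard hierarchy x^(-1/2) ≫ |ln x|^3 as x → 0⁺.
The indeterminate product → 0, so the limit = 3.

Final answer: 3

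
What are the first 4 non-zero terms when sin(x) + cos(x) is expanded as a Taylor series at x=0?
-x^3/6 - x^2/2 + x + 1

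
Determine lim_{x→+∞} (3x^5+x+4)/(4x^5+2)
This is an ∞/∞ indeterminate form as x → +∞.
Divide numerator and denominator by x^5 and let the lower-order terms vanish; the leading terms give 3/4.
Limit = 3/4.

Final answer: 3/4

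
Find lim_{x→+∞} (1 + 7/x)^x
As x → +∞: this is the defining limit (1 + 7/x)^x → e^7.
Limit = e^(7).

Final answer: e^(7)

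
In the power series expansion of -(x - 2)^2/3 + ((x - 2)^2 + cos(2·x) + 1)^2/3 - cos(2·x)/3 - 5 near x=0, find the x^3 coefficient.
Expand to order 3: -(x - 2)^2/3 + ((x - 2)^2 + cos(2·x) + 1)^2/3 - cos(2·x)/3 - 5 = 8·x^3/3 + 5·x^2/3 - 44·x/3 + 16/3 + O(x^4).
The coefficient of x^3 is 8/3.

Final answer: 8/3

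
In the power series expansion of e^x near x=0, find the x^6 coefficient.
Expand to order 6: e^x = x^6/720 + x^5/120 + x^4/24 + x^3/6 + x^2/2 + x + 1 + O(x^7).
The coefficient of x^6 is 1/720.

Final answer: 1/720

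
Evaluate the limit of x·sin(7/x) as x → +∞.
As x → +∞: let u = 7/x → 0⁺; then x·sin(7/x) = 7·sin(u)/u → 7·1 = 7.
Limit = 7.

Final answer: 7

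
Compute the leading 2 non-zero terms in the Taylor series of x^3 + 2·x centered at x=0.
x^3 + 2·x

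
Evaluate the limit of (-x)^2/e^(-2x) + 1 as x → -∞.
The quotient is an ∞/∞ indeterminate form as x → -∞.
Compare growth rates of the dominant terms (exponentials ≫ polynomials ≫ logarithms), or apply L'Hôpital's rule; the quotient → 0.
Adding the constant: 0 + 1 = 1. Limit = 1.

Final answer: 1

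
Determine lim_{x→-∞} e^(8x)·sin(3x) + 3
Evaluate the dominant behaviour as x → -∞; each term tends to a finite value or vanishes.
Limit = 3.

Final answer: 3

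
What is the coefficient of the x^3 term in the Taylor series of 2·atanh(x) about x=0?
Expand to order 3: 2·atanh(x) = 2·x^3/3 + 2·x + O(x^4).
The coefficient of x^3 is 2/3.

Final answer: 2/3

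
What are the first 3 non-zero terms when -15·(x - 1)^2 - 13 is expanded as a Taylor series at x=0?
-15·x^2 + 30·x - 28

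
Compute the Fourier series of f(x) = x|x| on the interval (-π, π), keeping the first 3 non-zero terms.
(-8 + 2·π^2)·sin(x)/π - π·sin(2·x) + (-8 + 18·π^2)·sin(3·x)/(27·π)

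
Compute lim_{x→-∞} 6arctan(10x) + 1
Evaluate the dominant behaviour as x → -∞; each term tends to a finite value or vanishes.
Limit = 1 - 3·π.

Final answer: 1 - 3·π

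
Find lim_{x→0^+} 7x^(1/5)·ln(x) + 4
The product is a 0·∞ indeterminate form at x → 0⁺.
Rewrite the product as 7·ln(x) / x^(-1/5) and apply L'Hôpital, or use the standard hierarchy x^(-1/5) ≫ |ln x| as x → 0⁺.
The indeterminate product → 0, so the limit = 4.

Final answer: 4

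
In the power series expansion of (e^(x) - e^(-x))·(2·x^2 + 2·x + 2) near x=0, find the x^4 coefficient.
Expand to order 4: (e^(x) - e^(-x))·(2·x^2 + 2·x + 2) = 2·x^4/3 + 14·x^3/3 + 4·x^2 + 4·x + O(x^5).
The coefficient of x^4 is 2/3.

Final answer: 2/3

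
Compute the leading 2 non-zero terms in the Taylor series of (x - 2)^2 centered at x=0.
4 - 4·x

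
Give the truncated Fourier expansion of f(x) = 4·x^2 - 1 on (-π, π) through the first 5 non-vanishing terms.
-16·cos(x) + 4·cos(2·x) - 16·cos(3·x)/9 + cos(4·x) - 1 + 4·π^2/3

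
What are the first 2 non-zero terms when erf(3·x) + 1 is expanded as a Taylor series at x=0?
6·x/√(π) + 1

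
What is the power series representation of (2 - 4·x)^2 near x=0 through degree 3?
16·x^2 - 16·x + 4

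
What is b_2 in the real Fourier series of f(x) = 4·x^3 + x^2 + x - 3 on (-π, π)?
b_2 = (1/π) ∫_{-π}^{π} f(x)·sin(2x) dx.
Evaluate the integral (use parity and integration by parts as needed): b_2 = 5 - 4·π^2.

Final answer: 5 - 4·π^2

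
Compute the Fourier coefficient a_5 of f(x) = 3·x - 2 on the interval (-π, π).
a_5 = (1/π) ∫_{-π}^{π} f(x)·cos(5x) dx.
Evaluate the integral (use parity and integration by parts as needed): a_5 = 0.

Final answer: 0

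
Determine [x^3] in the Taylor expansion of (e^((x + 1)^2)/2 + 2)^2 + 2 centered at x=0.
Expand to order 3: (e^((x + 1)^2)/2 + 2)^2 + 2 = x^3·(e/2 + 2)^2·(3·e^(2)/(e/2 + 2)^2 + 10·e/(3·(e/2 + 2))) + x^2·(e/2 + 2)^2·(e^(2)/(e/2 + 2)^2 + 3·e/(e/2 + 2)) + 2·e·x·(e/2 + 2) + 2 + (e/2 + 2)^2 + O(x^4).
The coefficient of x^3 is (e/2 + 2)^2·(3·e^(2)/(e/2 + 2)^2 + 10·e/(3·(e/2 + 2))).

Final answer: (e/2 + 2)^2·(3·e^(2)/(e/2 + 2)^2 + 10·e/(3·(e/2 + 2)))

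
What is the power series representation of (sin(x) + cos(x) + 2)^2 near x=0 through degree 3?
-2·x^3 - 2·x^2 + 6·x + 9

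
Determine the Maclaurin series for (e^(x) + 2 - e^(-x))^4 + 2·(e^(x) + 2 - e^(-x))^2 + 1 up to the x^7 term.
2189·x^7/315 + 688·x^6/45 + 98·x^5/3 + 152·x^4/3 + 232·x^3/3 + 104·x^2 + 80·x + 25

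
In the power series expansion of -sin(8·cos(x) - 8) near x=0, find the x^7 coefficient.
Expand to order 7: -sin(8·cos(x) - 8) = -959·x^6/90 - x^4/3 + 4·x^2 + O(x^8).
The coefficient of x^7 is 0.

Final answer: 0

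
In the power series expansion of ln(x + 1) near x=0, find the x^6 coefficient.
Expand to order 6: ln(x + 1) = -x^6/6 + x^5/5 - x^4/4 + x^3/3 - x^2/2 + x + O(x^7).
The coefficient of x^6 is -1/6.

Final answer: -1/6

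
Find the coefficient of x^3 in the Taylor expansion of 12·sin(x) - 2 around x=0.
Expand to order 3: 12·sin(x) - 2 = -2·x^3 + 12·x - 2 + O(x^4).
The coefficient of x^3 is -2.

Final answer: -2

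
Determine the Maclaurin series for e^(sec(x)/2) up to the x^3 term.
x^2·e^(1/2)/4 + e^(1/2)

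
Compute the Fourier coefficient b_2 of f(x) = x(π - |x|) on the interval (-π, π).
b_2 = (1/π) ∫_{-π}^{π} f(x)·sin(2x) dx.
Evaluate the integral (use parity and integration by parts as needed): b_2 = 0.

Final answer: 0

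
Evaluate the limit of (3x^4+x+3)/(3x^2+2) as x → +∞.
This is an ∞/∞ indeterminate form as x → +∞.
Divide numerator and denominator by x^4 and let the lower-order terms vanish; the numerator's degree 4 exceeds the denominator's degree 2, so the quotient diverges.
Limit = ∞.

Final answer: ∞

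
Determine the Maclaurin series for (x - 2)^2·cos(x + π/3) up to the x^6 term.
x^6·(13/720 + √(3)/60) + x^5·(-1/12 + √(3)/15) + x^4·(-√(3)/3 - 1/6) + x^3·(1 - √(3)/6) + x^2·(-1/2 + 2·√(3)) + x·(-2·√(3) - 2) + 2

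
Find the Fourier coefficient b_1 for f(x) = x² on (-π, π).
b_1 = (1/π) ∫_{-π}^{π} f(x)·sin(1x) dx.
Evaluate the integral (use parity and integration by parts as needed): b_1 = 0.

Final answer: 0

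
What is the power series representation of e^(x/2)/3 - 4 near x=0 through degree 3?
x^3/144 + x^2/24 + x/6 - 11/3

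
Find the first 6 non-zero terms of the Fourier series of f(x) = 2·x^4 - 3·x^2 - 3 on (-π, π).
(108 - 16·π^2)·cos(x) + (-9 + 4·π^2)·cos(2·x) + (68/27 - 16·π^2/9)·cos(3·x) + (-9/8 + π^2)·cos(4·x) + (396/625 - 16·π^2/25)·cos(5·x) - π^2 - 3 + 2·π^4/5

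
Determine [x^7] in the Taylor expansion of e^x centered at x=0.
Expand to order 7: e^x = x^7/5040 + x^6/720 + x^5/120 + x^4/24 + x^3/6 + x^2/2 + x + 1 + O(x^8).
The coefficient of x^7 is 1/5040.

Final answer: 1/5040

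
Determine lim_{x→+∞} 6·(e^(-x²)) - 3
Evaluate the dominant behaviour as x → +∞; each term tends to a finite value or vanishes.
Limit = -3.

Final answer: -3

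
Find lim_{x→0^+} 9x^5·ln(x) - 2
The product is a 0·∞ indeterminate form at x → 0⁺.
Rewrite the product as 9·ln(x) / x^(-5) and apply L'Hôpital, or use the standard hierarchy x^(-5) ≫ |ln x| as x → 0⁺.
The indeterminate product → 0, so the limit = -2.

Final answer: -2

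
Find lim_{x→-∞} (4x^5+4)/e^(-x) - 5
The quotient is an ∞/∞ indeterminate form as x → -∞.
Compare growth rates of the dominant terms (exponentials ≫ polynomials ≫ logarithms), or apply L'Hôpital's rule; the quotient → 0.
Adding the constant: 0 - 5 = -5. Limit = -5.

Final answer: -5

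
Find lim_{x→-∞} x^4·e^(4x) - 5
The product is a 0·∞ indeterminate form at x → -∞.
Rewrite the product as x^4 / e^(-4x) (an ∞/∞ form) and apply L'Hôpital, or use the standard hierarchy e^(4|x|) ≫ |x^4| as x → -∞.
The indeterminate product → 0, so the limit = -5.

Final answer: -5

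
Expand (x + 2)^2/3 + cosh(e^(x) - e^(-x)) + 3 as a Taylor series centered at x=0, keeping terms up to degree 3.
7·x^2/3 + 4·x/3 + 16/3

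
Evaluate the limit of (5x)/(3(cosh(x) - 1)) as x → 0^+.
Both numerator and denominator → 0 as x → 0^+; this is a 0/0 indeterminate form.
Expand each to leading order near x = 0: numerator ~ 5·x, denominator ~ 3·x^2/2.
The limit of the ratio is ∞.

Final answer: ∞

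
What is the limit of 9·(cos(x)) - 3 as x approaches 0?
Direct substitution at x = 0 gives 6.

Final answer: 6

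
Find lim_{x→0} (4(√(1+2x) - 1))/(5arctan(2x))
Both numerator and denominator → 0 as x → 0; this is a 0/0 indeterminate form.
Expand each to leading order near x = 0: numerator ~ 4·x, denominator ~ 10·x.
The limit of the ratio is 2/5.

Final answer: 2/5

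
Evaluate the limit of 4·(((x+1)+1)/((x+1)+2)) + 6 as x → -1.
Direct substitution at x = -1 gives 8.

Final answer: 8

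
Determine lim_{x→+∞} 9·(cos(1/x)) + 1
Evaluate the dominant behaviour as x → +∞; each term tends to a finite value or vanishes.
Limit = 10.

Final answer: 10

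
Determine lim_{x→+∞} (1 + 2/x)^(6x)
As x → +∞: write (1 + 2/x)^(6x) = ((1 + 2/x)^x)^6 → (e^2)^6 = e^12.
Limit = e^(12).

Final answer: e^(12)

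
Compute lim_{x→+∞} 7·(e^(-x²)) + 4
Evaluate the dominant behaviour as x → +∞; each term tends to a finite value or vanishes.
Limit = 4.

Final answer: 4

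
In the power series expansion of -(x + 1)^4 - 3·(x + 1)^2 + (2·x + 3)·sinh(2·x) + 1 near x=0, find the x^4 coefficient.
Expand to order 4: -(x + 1)^4 - 3·(x + 1)^2 + (2·x + 3)·sinh(2·x) + 1 = 5·x^4/3 - 5·x^2 - 4·x - 3 + O(x^5).
The coefficient of x^4 is 5/3.

Final answer: 5/3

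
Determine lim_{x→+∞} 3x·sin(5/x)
As x → +∞: let u = 5/x → 0⁺; then 3·x·sin(5/x) = 3·5·sin(u)/u → 3·5·1 = 15.
Limit = 15.

Final answer: 15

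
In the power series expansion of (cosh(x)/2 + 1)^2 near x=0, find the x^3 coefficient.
Expand to order 3: (cosh(x)/2 + 1)^2 = 3·x^2/4 + 9/4 + O(x^4).
The coefficient of x^3 is 0.

Final answer: 0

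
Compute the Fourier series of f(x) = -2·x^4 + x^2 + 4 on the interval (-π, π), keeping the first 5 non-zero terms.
(-100 + 16·π^2)·cos(x) + (7 - 4·π^2)·cos(2·x) + (-44/27 + 16·π^2/9)·cos(3·x) + (5/8 - π^2)·cos(4·x) - 2·π^4/5 + π^2/3 + 4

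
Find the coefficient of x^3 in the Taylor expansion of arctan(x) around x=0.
Expand to order 3: arctan(x) = -x^3/3 + x + O(x^4).
The coefficient of x^3 is -1/3.

Final answer: -1/3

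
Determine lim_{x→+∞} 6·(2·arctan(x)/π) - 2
Evaluate the dominant behaviour as x → +∞; each term tends to a finite value or vanishes.
Limit = 4.

Final answer: 4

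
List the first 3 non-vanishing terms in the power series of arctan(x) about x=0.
x^5/5 - x^3/3 + x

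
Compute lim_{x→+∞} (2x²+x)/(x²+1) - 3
Evaluate the dominant behaviour as x → +∞; each term tends to a finite value or vanishes.
Limit = -1.

Final answer: -1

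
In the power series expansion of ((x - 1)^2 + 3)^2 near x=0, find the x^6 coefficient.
Expand to order 6: ((x - 1)^2 + 3)^2 = x^4 - 4·x^3 + 12·x^2 - 16·x + 16 + O(x^7).
The coefficient of x^6 is 0.

Final answer: 0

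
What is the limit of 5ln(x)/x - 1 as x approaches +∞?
The quotient is an ∞/∞ indeterminate form as x → +∞.
The polynomial denominator x dominates the logarithmic numerator (any positive power of x ≫ ln(x) as x → ∞), so the quotient → 0.
Adding the constant: 0 - 1 = -1. Limit = -1.

Final answer: -1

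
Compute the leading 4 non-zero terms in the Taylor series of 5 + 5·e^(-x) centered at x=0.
-5·x^3/6 + 5·x^2/2 - 5·x + 10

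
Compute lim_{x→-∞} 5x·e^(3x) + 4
The product is a 0·∞ indeterminate form at x → -∞.
Rewrite the product as 5x / e^(-3x) (an ∞/∞ form) and apply L'Hôpital, or use the standard hierarchy e^(3|x|) ≫ |x| as x → -∞.
The indeterminate product → 0, so the limit = 4.

Final answer: 4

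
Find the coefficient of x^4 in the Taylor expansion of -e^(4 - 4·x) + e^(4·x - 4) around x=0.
Expand to order 4: -e^(4 - 4·x) + e^(4·x - 4) = x^4·(-32·e^(4)/3 + 32·e^(-4)/3) + x^3·(32·e^(-4)/3 + 32·e^(4)/3) + x^2·(-8·e^(4) + 8·e^(-4)) + x·(4·e^(-4) + 4·e^(4)) - e^(4) + e^(-4) + O(x^5).
The coefficient of x^4 is -32·e^(4)/3 + 32·e^(-4)/3.

Final answer: -32·e^(4)/3 + 32·e^(-4)/3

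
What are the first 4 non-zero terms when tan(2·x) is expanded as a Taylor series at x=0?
2176·x^7/315 + 64·x^5/15 + 8·x^3/3 + 2·x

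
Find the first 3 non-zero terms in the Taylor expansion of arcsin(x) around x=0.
3·x^5/40 + x^3/6 + x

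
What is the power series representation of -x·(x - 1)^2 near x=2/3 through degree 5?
-2/27 + (x - 2/3)/3 - (x - 2/3)^3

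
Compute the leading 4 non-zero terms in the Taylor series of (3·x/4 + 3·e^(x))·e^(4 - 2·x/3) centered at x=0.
5·x^3·e^(4)/27 - x^2·e^(4)/3 + 7·x·e^(4)/4 + 3·e^(4)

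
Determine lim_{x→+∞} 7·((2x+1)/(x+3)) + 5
Evaluate the dominant behaviour as x → +∞; each term tends to a finite value or vanishes.
Limit = 19.

Final answer: 19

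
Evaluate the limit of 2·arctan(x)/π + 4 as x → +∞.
Evaluate the dominant behaviour as x → +∞; each term tends to a finite value or vanishes.
Limit = 5.

Final answer: 5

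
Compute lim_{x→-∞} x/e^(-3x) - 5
The quotient is an ∞/∞ indeterminate form as x → -∞.
Compare growth rates of the dominant terms (exponentials ≫ polynomials ≫ logarithms), or apply L'Hôpital's rule; the quotient → 0.
Adding the constant: 0 - 5 = -5. Limit = -5.

Final answer: -5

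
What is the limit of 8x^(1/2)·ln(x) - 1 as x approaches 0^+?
The product is a 0·∞ indeterminate form at x → 0⁺.
Rewrite the product as 8·ln(x) / x^(-1/2) and apply L'Hôpital, or use the standard hierarchy x^(-1/2) ≫ |ln x| as x → 0⁺.
The indeterminate product → 0, so the limit = -1.

Final answer: -1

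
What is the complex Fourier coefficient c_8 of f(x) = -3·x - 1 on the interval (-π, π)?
Compute the real Fourier coefficients first: a_8 = 0, b_8 = 3/4.
Then c_8 = (a_8 − i·b_8)/2 = -3·i/8.

Final answer: -3·i/8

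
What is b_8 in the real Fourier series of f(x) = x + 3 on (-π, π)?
b_8 = (1/π) ∫_{-π}^{π} f(x)·sin(8x) dx.
Evaluate the integral (use parity and integration by parts as needed): b_8 = -1/4.

Final answer: -1/4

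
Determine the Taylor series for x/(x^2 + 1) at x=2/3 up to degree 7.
6/13 + 45·(x - 2/3)/169 - 1242·(x - 2/3)^2/2197 + 9639·(x - 2/3)^3/28561 + 29646·(x - 2/3)^4/371293 - 1483515·(x - 2/3)^5/4826809 + 14333598·(x - 2/3)^6/62748517 + 1568079·(x - 2/3)^7/815730721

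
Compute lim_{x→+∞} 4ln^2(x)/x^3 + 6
The quotient is an ∞/∞ indeterminate form as x → +∞.
The polynomial denominator x^3 dominates the logarithmic numerator (any positive power of x ≫ ln^2(x) as x → ∞), so the quotient → 0.
Adding the constant: 0 + 6 = 6. Limit = 6.

Final answer: 6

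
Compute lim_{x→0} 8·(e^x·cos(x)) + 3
Direct substitution at x = 0 gives 11.

Final answer: 11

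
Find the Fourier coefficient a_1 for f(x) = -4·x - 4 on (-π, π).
a_1 = (1/π) ∫_{-π}^{π} f(x)·cos(1x) dx.
Evaluate the integral (use parity and integration by parts as needed): a_1 = 0.

Final answer: 0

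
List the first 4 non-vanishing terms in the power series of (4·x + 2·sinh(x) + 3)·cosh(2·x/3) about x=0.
5·x^3/3 + 2·x^2/3 + 6·x + 3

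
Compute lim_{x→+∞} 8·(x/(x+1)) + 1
Evaluate the dominant behaviour as x → +∞; each term tends to a finite value or vanishes.
Limit = 9.

Final answer: 9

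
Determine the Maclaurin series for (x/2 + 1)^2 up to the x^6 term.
x^2/4 + x + 1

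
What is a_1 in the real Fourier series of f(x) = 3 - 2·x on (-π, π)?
a_1 = (1/π) ∫_{-π}^{π} f(x)·cos(1x) dx.
Evaluate the integral (use parity and integration by parts as needed): a_1 = 0.

Final answer: 0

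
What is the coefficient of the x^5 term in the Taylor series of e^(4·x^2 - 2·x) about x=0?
Expand to order 5: e^(4·x^2 - 2·x) = -108·x^5/5 + 50·x^4/3 - 28·x^3/3 + 6·x^2 - 2·x + 1 + O(x^6).
The coefficient of x^5 is -108/5.

Final answer: -108/5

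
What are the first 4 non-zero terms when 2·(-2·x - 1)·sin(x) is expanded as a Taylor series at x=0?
2·x^4/3 + x^3/3 - 4·x^2 - 2·x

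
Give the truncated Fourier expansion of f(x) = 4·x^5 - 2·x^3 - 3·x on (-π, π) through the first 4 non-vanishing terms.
(-164·π^2 + 8·π^4 + 978)·sin(x) + (-4·π^4 - 30 + 22·π^2)·sin(2·x) + (-196·π^2/27 + 230/81 + 8·π^4/3)·sin(3·x) + (-2·π^4 + 3/16 + 7·π^2/2)·sin(4·x)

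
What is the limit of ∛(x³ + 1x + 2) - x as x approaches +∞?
This is an ∞ − ∞ indeterminate form.
Multiply by (A² + AB + B²)/(A² + AB + B²) where A = ∛(x³+1x + 2), B = x to use A³ − B³ = (A−B)(A²+AB+B²); the x³ terms cancel, leaving (1x + 2)/(A²+AB+B²) with denominator ~ 3x², so the limit is 0.
Limit = 0.

Final answer: 0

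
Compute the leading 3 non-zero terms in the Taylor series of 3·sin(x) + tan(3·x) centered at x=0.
1297·x^5/40 + 17·x^3/2 + 6·x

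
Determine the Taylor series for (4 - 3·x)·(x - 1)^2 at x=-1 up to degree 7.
28 - 40·(x + 1) + 19·(x + 1)^2 - 3·(x + 1)^3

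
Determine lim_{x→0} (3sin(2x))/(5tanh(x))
Both numerator and denominator → 0 as x → 0; this is a 0/0 indeterminate form.
Expand each to leading order near x = 0: numerator ~ 6·x, denominator ~ 5·x.
The limit of the ratio is 6/5.

Final answer: 6/5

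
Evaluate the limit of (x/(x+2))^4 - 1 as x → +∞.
As x → +∞: x/(x+2) = 1/(1 + 2/x) → 1, and the 4th power of a limit-1 base also → 1; with the additive constant, 1 - 1 = 0.
Limit = 0.

Final answer: 0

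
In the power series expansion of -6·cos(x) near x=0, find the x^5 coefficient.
Expand to order 5: -6·cos(x) = -x^4/4 + 3·x^2 - 6 + O(x^6).
The coefficient of x^5 is 0.

Final answer: 0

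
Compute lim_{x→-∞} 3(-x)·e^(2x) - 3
The product is a 0·∞ indeterminate form at x → -∞.
Rewrite the product as 3(-x) / e^(-2x) (an ∞/∞ form) and apply L'Hôpital, or use the standard hierarchy e^(2|x|) ≫ |(-x)| as x → -∞.
The indeterminate product → 0, so the limit = -3.

Final answer: -3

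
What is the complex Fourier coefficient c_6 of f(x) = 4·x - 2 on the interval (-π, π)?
Compute the real Fourier coefficients first: a_6 = 0, b_6 = -4/3.
Then c_6 = (a_6 − i·b_6)/2 = 2·i/3.

Final answer: 2·i/3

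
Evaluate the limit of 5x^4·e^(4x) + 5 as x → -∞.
The product is a 0·∞ indeterminate form at x → -∞.
Rewrite the product as 5x^4 / e^(-4x) (an ∞/∞ form) and apply L'Hôpital, or use the standard hierarchy e^(4|x|) ≫ |x^4| as x → -∞.
The indeterminate product → 0, so the limit = 5.

Final answer: 5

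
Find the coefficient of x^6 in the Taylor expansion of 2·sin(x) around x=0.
Expand to order 6: 2·sin(x) = x^5/60 - x^3/3 + 2·x + O(x^7).
The coefficient of x^6 is 0.

Final answer: 0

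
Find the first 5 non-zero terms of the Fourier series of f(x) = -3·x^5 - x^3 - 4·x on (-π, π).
(-716 - 6·π^4 + 118·π^2)·sin(x) + (-14·π^2 + 25 + 3·π^4)·sin(2·x) + (-2·π^4 - 140/27 + 34·π^2/9)·sin(3·x) + (-11·π^2/8 + 161/64 + 3·π^4/2)·sin(4·x) + (-6·π^4/5 - 1084/625 + 14·π^2/25)·sin(5·x)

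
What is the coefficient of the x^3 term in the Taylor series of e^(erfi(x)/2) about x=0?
Expand to order 3: e^(erfi(x)/2) = x^3·(1/(6·π^(3/2)) + 1/(3·√(π))) + x^2/(2·π) + x/√(π) + 1 + O(x^4).
The coefficient of x^3 is 1/(6·π^(3/2)) + 1/(3·√(π)).

Final answer: 1/(6·π^(3/2)) + 1/(3·√(π))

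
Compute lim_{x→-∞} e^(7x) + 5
Evaluate the dominant behaviour as x → -∞; each term tends to a finite value or vanishes.
Limit = 5.

Final answer: 5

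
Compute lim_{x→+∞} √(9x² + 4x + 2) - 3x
As x → +∞: multiply by the conjugate to get (4x+2)/(√(9x²+4x+2)+3x); the denominator ~ 6x, so the limit is 4/6 = 2/3.
Limit = 2/3.

Final answer: 2/3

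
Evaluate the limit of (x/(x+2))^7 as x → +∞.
As x → +∞: x/(x+2) = 1/(1 + 2/x) → 1, and the 7th power of a limit-1 base also → 1.
Limit = 1.

Final answer: 1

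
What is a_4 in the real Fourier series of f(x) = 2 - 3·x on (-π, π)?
a_4 = (1/π) ∫_{-π}^{π} f(x)·cos(4x) dx.
Evaluate the integral (use parity and integration by parts as needed): a_4 = 0.

Final answer: 0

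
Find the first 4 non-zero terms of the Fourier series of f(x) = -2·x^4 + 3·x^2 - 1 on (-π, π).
(-108 + 16·π^2)·cos(x) + (9 - 4·π^2)·cos(2·x) + (-68/27 + 16·π^2/9)·cos(3·x) - 2·π^4/5 - 1 + π^2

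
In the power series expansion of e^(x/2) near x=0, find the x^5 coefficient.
Expand to order 5: e^(x/2) = x^5/3840 + x^4/384 + x^3/48 + x^2/8 + x/2 + 1 + O(x^6).
The coefficient of x^5 is 1/3840.

Final answer: 1/3840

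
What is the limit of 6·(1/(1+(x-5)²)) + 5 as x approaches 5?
Direct substitution at x = 5 gives 11.

Final answer: 11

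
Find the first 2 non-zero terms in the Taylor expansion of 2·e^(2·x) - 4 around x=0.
4·x - 2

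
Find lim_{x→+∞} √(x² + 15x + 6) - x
This is an ∞ − ∞ indeterminate form.
Multiply and divide by the conjugate √(x²+15x + 6) + x; the x² terms cancel, leaving (15x + 6)/(√(x²+15x + 6)+x) → 15/2.
Limit = 15/2.

Final answer: 15/2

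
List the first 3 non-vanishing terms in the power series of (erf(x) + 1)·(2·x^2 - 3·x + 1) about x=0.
x^2·(2 - 6/√(π)) + x·(-3 + 2/√(π)) + 1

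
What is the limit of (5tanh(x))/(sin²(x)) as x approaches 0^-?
Both numerator and denominator → 0 as x → 0^-; this is a 0/0 indeterminate form.
Expand each to leading order near x = 0: numerator ~ 5·x, denominator ~ x^2.
The limit of the ratio is -∞.

Final answer: -∞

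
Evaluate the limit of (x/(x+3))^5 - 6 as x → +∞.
As x → +∞: x/(x+3) = 1/(1 + 3/x) → 1, and the 5th power of a limit-1 base also → 1; with the additive constant, 1 - 6 = -5.
Limit = -5.

Final answer: -5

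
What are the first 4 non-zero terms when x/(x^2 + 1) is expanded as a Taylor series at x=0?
-x^7 + x^5 - x^3 + x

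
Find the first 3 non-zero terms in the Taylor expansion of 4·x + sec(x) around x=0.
x^2/2 + 4·x + 1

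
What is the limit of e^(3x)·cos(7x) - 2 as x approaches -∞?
Evaluate the dominant behaviour as x → -∞; each term tends to a finite value or vanishes.
Limit = -2.

Final answer: -2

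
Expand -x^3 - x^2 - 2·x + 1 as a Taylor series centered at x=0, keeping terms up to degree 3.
-x^3 - x^2 - 2·x + 1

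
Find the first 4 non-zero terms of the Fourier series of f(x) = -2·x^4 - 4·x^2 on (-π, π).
(-80 + 16·π^2)·cos(x) + (2 - 4·π^2)·cos(2·x) + (16/27 + 16·π^2/9)·cos(3·x) - 2·π^4/5 - 4·π^2/3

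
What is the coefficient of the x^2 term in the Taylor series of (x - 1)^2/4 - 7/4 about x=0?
Expand to order 2: (x - 1)^2/4 - 7/4 = x^2/4 - x/2 - 3/2 + O(x^3).
The coefficient of x^2 is 1/4.

Final answer: 1/4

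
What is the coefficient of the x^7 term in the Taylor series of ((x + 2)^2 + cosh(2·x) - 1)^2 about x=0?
Expand to order 7: ((x + 2)^2 + cosh(2·x) - 1)^2 = 32·x^7/45 + 212·x^6/45 + 16·x^5/3 + 43·x^4/3 + 24·x^3 + 40·x^2 + 32·x + 16 + O(x^8).
The coefficient of x^7 is 32/45.

Final answer: 32/45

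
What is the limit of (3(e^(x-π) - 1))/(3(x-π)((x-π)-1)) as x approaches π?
Both numerator and denominator → 0 as x → π; this is a 0/0 indeterminate form.
Expand each to leading order near x = π: numerator ~ 3·(x - π), denominator ~ -3·(x - π).
The limit of the ratio is -1.

Final answer: -1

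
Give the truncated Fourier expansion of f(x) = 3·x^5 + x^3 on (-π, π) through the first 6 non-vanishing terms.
(-118·π^2 + 6·π^4 + 708)·sin(x) + (-3·π^4 - 21 + 14·π^2)·sin(2·x) + (-34·π^2/9 + 68/27 + 2·π^4)·sin(3·x) + (-3·π^4/2 - 33/64 + 11·π^2/8)·sin(4·x) + (-14·π^2/25 + 84/625 + 6·π^4/5)·sin(5·x) + (-π^4 - 1/27 + 2·π^2/9)·sin(6·x)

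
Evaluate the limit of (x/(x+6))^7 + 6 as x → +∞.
As x → +∞: x/(x+6) = 1/(1 + 6/x) → 1, and the 7th power of a limit-1 base also → 1; with the additive constant, 1 + 6 = 7.
Limit = 7.

Final answer: 7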